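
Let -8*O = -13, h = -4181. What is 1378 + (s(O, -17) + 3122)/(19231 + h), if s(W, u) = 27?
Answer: 20742049/15050 ≈ 1378.2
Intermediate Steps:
O = 13/8 (O = -1/8*(-13) = 13/8 ≈ 1.6250)
1378 + (s(O, -17) + 3122)/(19231 + h) = 1378 + (27 + 3122)/(19231 - 4181) = 1378 + 3149/15050 = 20742049/15050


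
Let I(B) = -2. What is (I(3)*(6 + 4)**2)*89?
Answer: -17800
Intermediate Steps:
(I(3)*(6 + 4)**2)*89 = -2*(6 + 4)**2*89 = -2*10**2*89 = -2*100*89 = -200*89 = -17800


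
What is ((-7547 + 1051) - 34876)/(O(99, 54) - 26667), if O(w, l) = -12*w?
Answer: 41372/27855 ≈ 1.4853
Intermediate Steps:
((-7547 + 1051) - 34876)/(O(99, 54) - 26667) = ((-7547 + 1051) - 34876)/(-12*99 - 26667) = (-6496 - 34876)/(-1188 - 26667) = -41372/(-27855) = -41372*(-1/27855) = 41372/27855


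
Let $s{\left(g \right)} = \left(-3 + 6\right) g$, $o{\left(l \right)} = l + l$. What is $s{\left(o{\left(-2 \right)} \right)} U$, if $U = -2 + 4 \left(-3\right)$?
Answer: $168$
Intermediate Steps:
$o{\left(l \right)} = 2 l$
$s{\left(g \right)} = 3 g$
$U = -14$ ($U = -2 - 12 = -14$)
$s{\left(o{\left(-2 \right)} \right)} U = 3 \cdot 2 \left(-2\right) \left(-14\right) = 3 \left(-4\right) \left(-14\right) = \left(-12\right) \left(-14\right) = 168$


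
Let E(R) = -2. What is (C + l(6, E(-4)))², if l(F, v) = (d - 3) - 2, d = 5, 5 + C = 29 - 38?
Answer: 196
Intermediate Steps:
C = -14 (C = -5 + (29 - 38) = -5 - 9 = -14)
l(F, v) = 0 (l(F, v) = (5 - 3) - 2 = 2 - 2 = 0)
(C + l(6, E(-4)))² = (-14 + 0)² = (-14)² = 196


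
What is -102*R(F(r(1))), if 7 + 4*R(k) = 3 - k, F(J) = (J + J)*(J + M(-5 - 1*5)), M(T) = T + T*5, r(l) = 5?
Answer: -13923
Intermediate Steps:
M(T) = 6*T (M(T) = T + 5*T = 6*T)
F(J) = 2*J*(-60 + J) (F(J) = (J + J)*(J + 6*(-5 - 1*5)) = (2*J)*(J + 6*(-5 - 5)) = (2*J)*(J + 6*(-10)) = (2*J)*(J - 60) = (2*J)*(-60 + J) = 2*J*(-60 + J))
R(k) = -1 - k/4 (R(k) = -7/4 + (3 - k)/4 = -7/4 + (3/4 - k/4) = -1 - k/4)
-102*R(F(r(1))) = -102*(-1 - 5*(-60 + 5)/2) = -102*(-1 - 5*(-55)/2) = -102*(-1 - 1/4*(-550)) = -102*(-1 + 275/2) = -102*273/2 = -13923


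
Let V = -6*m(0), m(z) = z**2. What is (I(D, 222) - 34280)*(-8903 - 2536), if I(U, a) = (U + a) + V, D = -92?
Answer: 390641850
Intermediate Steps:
V = 0 (V = -6*0**2 = -6*0 = 0)
I(U, a) = U + a (I(U, a) = (U + a) + 0 = U + a)
(I(D, 222) - 34280)*(-8903 - 2536) = ((-92 + 222) - 34280)*(-8903 - 2536) = (130 - 34280)*(-11439) = -34150*(-11439) = 390641850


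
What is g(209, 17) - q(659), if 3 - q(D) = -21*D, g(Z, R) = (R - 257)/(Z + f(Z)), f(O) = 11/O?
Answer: -4582082/331 ≈ -13843.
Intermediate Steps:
g(Z, R) = (-257 + R)/(Z + 11/Z) (g(Z, R) = (R - 257)/(Z + 11/Z) = (-257 + R)/(Z + 11/Z))
q(D) = 3 + 21*D (q(D) = 3 - (-21)*D = 3 + 21*D)
g(209, 17) - q(659) = 209*(-257 + 17)/(11 + 209²) - (3 + 21*659) = 209*(-240)/(11 + 43681) - (3 + 13839) = 209*(-240)/43692 - 1*13842 = 209*(1/43692)*(-240) - 13842 = -380/331 - 13842 = -4582082/331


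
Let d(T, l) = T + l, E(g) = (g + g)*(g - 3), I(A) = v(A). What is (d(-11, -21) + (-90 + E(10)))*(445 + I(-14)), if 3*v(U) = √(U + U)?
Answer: 8010 + 12*I*√7 ≈ 8010.0 + 31.749*I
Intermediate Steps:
v(U) = √2*√U/3 (v(U) = √(U + U)/3 = √(2*U)/3 = (√2*√U)/3 = √2*√U/3)
I(A) = √2*√A/3
E(g) = 2*g*(-3 + g) (E(g) = (2*g)*(-3 + g) = 2*g*(-3 + g))
(d(-11, -21) + (-90 + E(10)))*(445 + I(-14)) = ((-11 - 21) + (-90 + 2*10*(-3 + 10)))*(445 + √2*√(-14)/3) = (-32 + (-90 + 2*10*7))*(445 + √2*(I*√14)/3) = (-32 + (-90 + 140))*(445 + 2*I*√7/3) = (-32 + 50)*(445 + 2*I*√7/3) = 18*(445 + 2*I*√7/3) = 8010 + 12*I*√7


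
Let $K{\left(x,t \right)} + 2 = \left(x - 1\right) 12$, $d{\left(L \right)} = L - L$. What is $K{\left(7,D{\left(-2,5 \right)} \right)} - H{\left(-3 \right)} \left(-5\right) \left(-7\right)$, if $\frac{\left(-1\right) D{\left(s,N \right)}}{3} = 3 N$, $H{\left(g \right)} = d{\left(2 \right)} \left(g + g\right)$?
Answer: $70$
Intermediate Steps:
$d{\left(L \right)} = 0$
$H{\left(g \right)} = 0$ ($H{\left(g \right)} = 0 \left(g + g\right) = 0 \cdot 2 g = 0$)
$D{\left(s,N \right)} = - 9 N$ ($D{\left(s,N \right)} = - 3 \cdot 3 N = - 9 N$)
$K{\left(x,t \right)} = -14 + 12 x$ ($K{\left(x,t \right)} = -2 + \left(x - 1\right) 12 = -2 + \left(-1 + x\right) 12 = -2 + \left(-12 + 12 x\right) = -14 + 12 x$)
$K{\left(7,D{\left(-2,5 \right)} \right)} - H{\left(-3 \right)} \left(-5\right) \left(-7\right) = \left(-14 + 12 \cdot 7\right) - 0 \left(-5\right) \left(-7\right) = \left(-14 + 84\right) - 0 \left(-7\right) = 70 - 0 = 70 + 0 = 70$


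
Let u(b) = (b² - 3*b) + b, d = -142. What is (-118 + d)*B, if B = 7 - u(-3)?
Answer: 2080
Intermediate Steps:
u(b) = b² - 2*b
B = -8 (B = 7 - (-3)*(-2 - 3) = 7 - (-3)*(-5) = 7 - 1*15 = 7 - 15 = -8)
(-118 + d)*B = (-118 - 142)*(-8) = -260*(-8) = 2080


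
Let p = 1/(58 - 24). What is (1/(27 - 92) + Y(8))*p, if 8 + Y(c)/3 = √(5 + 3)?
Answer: -1561/2210 + 3*√2/17 ≈ -0.45677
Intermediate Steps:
p = 1/34 ≈ 0.029412
Y(c) = -24 + 6*√2 (Y(c) = -24 + 3*√(5 + 3) = -24 + 3*√8 = -24 + 3*(2*√2) = -24 + 6*√2)
(1/(27 - 92) + Y(8))*p = (1/(27 - 92) + (-24 + 6*√2))*(1/34) = (1/(-65) + (-24 + 6*√2))*(1/34) = (-1/65 + (-24 + 6*√2))*(1/34) = (-1561/65 + 6*√2)*(1/34) = -1561/2210 + 3*√2/17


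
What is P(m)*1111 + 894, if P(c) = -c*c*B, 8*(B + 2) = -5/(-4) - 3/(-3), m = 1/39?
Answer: 43573873/48672 ≈ 895.26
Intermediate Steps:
m = 1/39 ≈ 0.025641
B = -55/32 (B = -2 + (-5/(-4) - 3/(-3))/8 = -2 + (-5*(-1/4) - 3*(-1/3))/8 = -2 + (5/4 + 1)/8 = -2 + (1/8)*(9/4) = -2 + 9/32 = -55/32 ≈ -1.7188)
P(c) = 55*c**2/32 (P(c) = -c*c*(-55)/32 = -c**2*(-55)/32 = -(-55)*c**2/32 = 55*c**2/32)
P(m)*1111 + 894 = (55*(1/39)**2/32)*1111 + 894 = ((55/32)*(1/1521))*1111 + 894 = (55/48672)*1111 + 894 = 61105/48672 + 894 = 43573873/48672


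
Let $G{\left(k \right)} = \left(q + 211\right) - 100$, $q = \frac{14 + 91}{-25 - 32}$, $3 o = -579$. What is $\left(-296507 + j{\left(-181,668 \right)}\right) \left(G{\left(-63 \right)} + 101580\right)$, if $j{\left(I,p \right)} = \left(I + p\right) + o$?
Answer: $- \frac{572311360022}{19} \approx -3.0122 \cdot 10^{10}$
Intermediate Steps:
$o = -193$ ($o = \frac{1}{3} \left(-579\right) = -193$)
$j{\left(I,p \right)} = -193 + I + p$ ($j{\left(I,p \right)} = \left(I + p\right) - 193 = -193 + I + p$)
$q = - \frac{35}{19}$ ($q = \frac{105}{-57} = 105 \left(- \frac{1}{57}\right) = - \frac{35}{19} \approx -1.8421$)
$G{\left(k \right)} = \frac{2074}{19}$ ($G{\left(k \right)} = \left(- \frac{35}{19} + 211\right) - 100 = \frac{3974}{19} - 100 = \frac{2074}{19}$)
$\left(-296507 + j{\left(-181,668 \right)}\right) \left(G{\left(-63 \right)} + 101580\right) = \left(-296507 - -294\right) \left(\frac{2074}{19} + 101580\right) = \left(-296507 + 294\right) \frac{1932094}{19} = \left(-296213\right) \frac{1932094}{19} = - \frac{572311360022}{19}$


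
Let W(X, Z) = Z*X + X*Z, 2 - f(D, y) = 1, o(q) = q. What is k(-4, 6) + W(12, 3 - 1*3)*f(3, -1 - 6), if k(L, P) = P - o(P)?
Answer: 0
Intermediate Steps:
f(D, y) = 1 (f(D, y) = 2 - 1*1 = 2 - 1 = 1)
W(X, Z) = 2*X*Z (W(X, Z) = X*Z + X*Z = 2*X*Z)
k(L, P) = 0 (k(L, P) = P - P = 0)
k(-4, 6) + W(12, 3 - 1*3)*f(3, -1 - 6) = 0 + (2*12*(3 - 1*3))*1 = 0 + (2*12*(3 - 3))*1 = 0 + (2*12*0)*1 = 0 + 0*1 = 0 + 0 = 0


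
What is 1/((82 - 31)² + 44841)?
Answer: 1/47442 ≈ 2.1078e-5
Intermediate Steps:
1/((82 - 31)² + 44841) = 1/(51² + 44841) = 1/(2601 + 44841) = 1/47442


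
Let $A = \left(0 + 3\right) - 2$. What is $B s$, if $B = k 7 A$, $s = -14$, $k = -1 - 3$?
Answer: $392$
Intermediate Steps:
$k = -4$ ($k = -1 - 3 = -4$)
$A = 1$ ($A = 3 - 2 = 1$)
$B = -28$ ($B = \left(-4\right) 7 \cdot 1 = \left(-28\right) 1 = -28$)
$B s = \left(-28\right) \left(-14\right) = 392$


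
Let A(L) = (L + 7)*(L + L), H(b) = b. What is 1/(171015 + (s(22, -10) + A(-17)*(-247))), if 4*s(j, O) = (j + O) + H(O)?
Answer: 2/174071 ≈ 1.1490e-5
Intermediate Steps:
s(j, O) = O/2 + j/4 (s(j, O) = ((j + O) + O)/4 = ((O + j) + O)/4 = (j + 2*O)/4 = O/2 + j/4)
A(L) = 2*L*(7 + L) (A(L) = (7 + L)*(2*L) = 2*L*(7 + L))
1/(171015 + (s(22, -10) + A(-17)*(-247))) = 1/(171015 + (((½)*(-10) + (¼)*22) + (2*(-17)*(7 - 17))*(-247))) = 1/(171015 + ((-5 + 11/2) + (2*(-17)*(-10))*(-247))) = 1/(171015 + (½ + 340*(-247))) = 1/(171015 + (½ - 83980)) = 1/(171015 - 167959/2) = 1/(174071/2) = 2/174071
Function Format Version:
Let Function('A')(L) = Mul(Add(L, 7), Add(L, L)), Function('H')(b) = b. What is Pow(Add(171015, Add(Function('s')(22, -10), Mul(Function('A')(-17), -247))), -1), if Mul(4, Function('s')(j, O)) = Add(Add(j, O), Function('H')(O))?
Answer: Rational(2, 174071) ≈ 1.1490e-5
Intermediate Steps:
Function('s')(j, O) = Add(Mul(Rational(1, 2), O), Mul(Rational(1, 4), j)) (Function('s')(j, O) = Mul(Rational(1, 4), Add(Add(j, O), O)) = Mul(Rational(1, 4), Add(Add(O, j), O)) = Mul(Rational(1, 4), Add(j, Mul(2, O))) = Add(Mul(Rational(1, 2), O), Mul(Rational(1, 4), j)))
Function('A')(L) = Mul(2, L, Add(7, L)) (Function('A')(L) = Mul(Add(7, L), Mul(2, L)) = Mul(2, L, Add(7, L)))
Pow(Add(171015, Add(Function('s')(22, -10), Mul(Function('A')(-17), -247))), -1) = Pow(Add(171015, Add(Add(Mul(Rational(1, 2), -10), Mul(Rational(1, 4), 22)), Mul(Mul(2, -17, Add(7, -17)), -247))), -1) = Pow(Add(171015, Add(Add(-5, Rational(11, 2)), Mul(Mul(2, -17, -10), -247))), -1) = Pow(Add(171015, Add(Rational(1, 2), Mul(340, -247))), -1) = Pow(Add(171015, Add(Rational(1, 2), -83980)), -1) = Pow(Add(171015, Rational(-167959, 2)), -1) = Pow(Rational(174071, 2), -1) = Rational(2, 174071)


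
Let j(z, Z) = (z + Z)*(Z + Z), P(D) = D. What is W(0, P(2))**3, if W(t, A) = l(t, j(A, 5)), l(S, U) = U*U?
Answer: 117649000000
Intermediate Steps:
j(z, Z) = 2*Z*(Z + z) (j(z, Z) = (Z + z)*(2*Z) = 2*Z*(Z + z))
l(S, U) = U**2
W(t, A) = (50 + 10*A)**2 (W(t, A) = (2*5*(5 + A))**2 = (50 + 10*A)**2)
W(0, P(2))**3 = (100*(5 + 2)**2)**3 = (100*7**2)**3 = (100*49)**3 = 4900**3 = 117649000000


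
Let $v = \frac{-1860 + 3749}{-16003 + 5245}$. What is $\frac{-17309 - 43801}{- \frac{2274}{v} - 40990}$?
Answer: $\frac{57718395}{26483209} \approx 2.1794$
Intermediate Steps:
$v = - \frac{1889}{10758}$ ($v = \frac{1889}{-10758} = 1889 \left(- \frac{1}{10758}\right) = - \frac{1889}{10758} \approx -0.17559$)
$\frac{-17309 - 43801}{- \frac{2274}{v} - 40990} = \frac{-17309 - 43801}{- \frac{2274}{- \frac{1889}{10758}} - 40990} = - \frac{61110}{\left(-2274\right) \left(- \frac{10758}{1889}\right) - 40990} = - \frac{61110}{\frac{24463692}{1889} - 40990} = - \frac{61110}{- \frac{52966418}{1889}} = \left(-61110\right) \left(- \frac{1889}{52966418}\right) = \frac{57718395}{26483209}$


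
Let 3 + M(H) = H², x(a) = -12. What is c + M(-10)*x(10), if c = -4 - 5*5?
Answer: -1193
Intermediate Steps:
c = -29 (c = -4 - 25 = -29)
M(H) = -3 + H²
c + M(-10)*x(10) = -29 + (-3 + (-10)²)*(-12) = -29 + (-3 + 100)*(-12) = -29 + 97*(-12) = -29 - 1164 = -1193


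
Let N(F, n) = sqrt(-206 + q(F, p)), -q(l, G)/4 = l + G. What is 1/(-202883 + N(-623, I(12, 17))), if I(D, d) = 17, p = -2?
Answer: -202883/41161509395 - sqrt(2294)/41161509395 ≈ -4.9301e-6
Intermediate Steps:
q(l, G) = -4*G - 4*l (q(l, G) = -4*(l + G) = -4*(G + l) = -4*G - 4*l)
N(F, n) = sqrt(-198 - 4*F) (N(F, n) = sqrt(-206 + (-4*(-2) - 4*F)) = sqrt(-206 + (8 - 4*F)) = sqrt(-198 - 4*F))
1/(-202883 + N(-623, I(12, 17))) = 1/(-202883 + sqrt(-198 - 4*(-623))) = 1/(-202883 + sqrt(-198 + 2492)) = 1/(-202883 + sqrt(2294))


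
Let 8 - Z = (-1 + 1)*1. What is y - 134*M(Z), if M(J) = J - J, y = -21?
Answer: -21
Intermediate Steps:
Z = 8 (Z = 8 - (-1 + 1) = 8 - 0 = 8 - 1*0 = 8 + 0 = 8)
M(J) = 0
y - 134*M(Z) = -21 - 134*0 = -21 + 0 = -21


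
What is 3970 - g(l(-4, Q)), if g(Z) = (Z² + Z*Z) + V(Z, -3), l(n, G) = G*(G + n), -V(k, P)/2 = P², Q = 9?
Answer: -62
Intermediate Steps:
V(k, P) = -2*P²
g(Z) = -18 + 2*Z² (g(Z) = (Z² + Z*Z) - 2*(-3)² = (Z² + Z²) - 2*9 = 2*Z² - 18 = -18 + 2*Z²)
3970 - g(l(-4, Q)) = 3970 - (-18 + 2*(9*(9 - 4))²) = 3970 - (-18 + 2*(9*5)²) = 3970 - (-18 + 2*45²) = 3970 - (-18 + 2*2025) = 3970 - (-18 + 4050) = 3970 - 1*4032 = 3970 - 4032 = -62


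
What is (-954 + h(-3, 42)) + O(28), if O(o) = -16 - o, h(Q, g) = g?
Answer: -956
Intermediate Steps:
(-954 + h(-3, 42)) + O(28) = (-954 + 42) + (-16 - 1*28) = -912 + (-16 - 28) = -912 - 44 = -956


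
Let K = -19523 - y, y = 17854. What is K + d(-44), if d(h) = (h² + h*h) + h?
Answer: -33549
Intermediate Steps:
K = -37377 (K = -19523 - 1*17854 = -19523 - 17854 = -37377)
d(h) = h + 2*h² (d(h) = (h² + h²) + h = 2*h² + h = h + 2*h²)
K + d(-44) = -37377 - 44*(1 + 2*(-44)) = -37377 - 44*(1 - 88) = -37377 - 44*(-87) = -37377 + 3828 = -33549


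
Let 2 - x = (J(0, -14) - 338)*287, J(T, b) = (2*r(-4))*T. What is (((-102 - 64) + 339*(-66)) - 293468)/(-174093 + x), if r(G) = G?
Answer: 11704/2855 ≈ 4.0995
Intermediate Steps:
J(T, b) = -8*T (J(T, b) = (2*(-4))*T = -8*T)
x = 97008 (x = 2 - (-8*0 - 338)*287 = 2 - (0 - 338)*287 = 2 - (-338)*287 = 2 - 1*(-97006) = 2 + 97006 = 97008)
(((-102 - 64) + 339*(-66)) - 293468)/(-174093 + x) = (((-102 - 64) + 339*(-66)) - 293468)/(-174093 + 97008) = ((-166 - 22374) - 293468)/(-77085) = (-22540 - 293468)*(-1/77085) = -316008*(-1/77085) = 11704/2855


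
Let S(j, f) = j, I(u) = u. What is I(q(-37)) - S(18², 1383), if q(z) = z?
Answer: -361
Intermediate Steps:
I(q(-37)) - S(18², 1383) = -37 - 1*18² = -37 - 1*324 = -37 - 324 = -361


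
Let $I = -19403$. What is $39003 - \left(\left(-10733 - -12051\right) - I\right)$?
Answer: $18282$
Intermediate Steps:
$39003 - \left(\left(-10733 - -12051\right) - I\right) = 39003 - \left(\left(-10733 - -12051\right) - -19403\right) = 39003 - \left(\left(-10733 + 12051\right) + 19403\right) = 39003 - \left(1318 + 19403\right) = 39003 - 20721 = 18282$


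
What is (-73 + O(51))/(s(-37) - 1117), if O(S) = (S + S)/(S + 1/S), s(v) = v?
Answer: 46186/750677 ≈ 0.061526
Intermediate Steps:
O(S) = 2*S/(S + 1/S) (O(S) = (2*S)/(S + 1/S) = 2*S/(S + 1/S))
(-73 + O(51))/(s(-37) - 1117) = (-73 + 2*51**2/(1 + 51**2))/(-37 - 1117) = (-73 + 2*2601/(1 + 2601))/(-1154) = (-73 + 2*2601/2602)*(-1/1154) = (-73 + 2*2601*(1/2602))*(-1/1154) = (-73 + 2601/1301)*(-1/1154) = -92372/1301*(-1/1154) = 46186/750677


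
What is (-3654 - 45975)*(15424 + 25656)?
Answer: -2038759320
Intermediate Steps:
(-3654 - 45975)*(15424 + 25656) = -49629*41080 = -2038759320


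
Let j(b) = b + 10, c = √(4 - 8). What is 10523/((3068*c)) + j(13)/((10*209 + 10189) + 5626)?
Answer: 23/17905 - 10523*I/6136 ≈ 0.0012846 - 1.715*I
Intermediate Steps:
c = 2*I (c = √(-4) = 2*I ≈ 2.0*I)
j(b) = 10 + b
10523/((3068*c)) + j(13)/((10*209 + 10189) + 5626) = 10523/((3068*(2*I))) + (10 + 13)/((10*209 + 10189) + 5626) = 10523/((6136*I)) + 23/((2090 + 10189) + 5626) = 10523*(-I/6136) + 23/(12279 + 5626) = -10523*I/6136 + 23/17905 = 23/17905 - 10523*I/6136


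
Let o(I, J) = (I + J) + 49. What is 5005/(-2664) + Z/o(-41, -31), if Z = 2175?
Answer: -5909315/61272 ≈ -96.444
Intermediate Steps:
o(I, J) = 49 + I + J
5005/(-2664) + Z/o(-41, -31) = 5005/(-2664) + 2175/(49 - 41 - 31) = 5005*(-1/2664) + 2175/(-23) = -5005/2664 + 2175*(-1/23) = -5005/2664 - 2175/23 = -5909315/61272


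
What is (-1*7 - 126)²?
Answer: 17689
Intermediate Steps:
(-1*7 - 126)² = (-7 - 126)² = (-133)² = 17689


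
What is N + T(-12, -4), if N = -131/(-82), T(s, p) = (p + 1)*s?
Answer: 3083/82 ≈ 37.598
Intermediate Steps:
T(s, p) = s*(1 + p) (T(s, p) = (1 + p)*s = s*(1 + p))
N = 131/82 (N = -131*(-1/82) = 131/82 ≈ 1.5976)
N + T(-12, -4) = 131/82 - 12*(1 - 4) = 131/82 - 12*(-3) = 131/82 + 36 = 3083/82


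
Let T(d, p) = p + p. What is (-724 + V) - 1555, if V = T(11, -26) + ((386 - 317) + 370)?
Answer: -1892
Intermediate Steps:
T(d, p) = 2*p
V = 387 (V = 2*(-26) + ((386 - 317) + 370) = -52 + (69 + 370) = -52 + 439 = 387)
(-724 + V) - 1555 = (-724 + 387) - 1555 = -337 - 1555 = -1892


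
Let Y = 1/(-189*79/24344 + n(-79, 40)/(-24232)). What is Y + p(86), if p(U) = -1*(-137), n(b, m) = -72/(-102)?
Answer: 6122518163/45228147 ≈ 135.37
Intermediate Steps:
n(b, m) = 12/17 (n(b, m) = -72*(-1/102) = 12/17)
p(U) = 137
Y = -73737976/45228147 (Y = 1/(-189*79/24344 + (12/17)/(-24232)) = 1/(-14931*1/24344 + (12/17)*(-1/24232)) = 1/(-14931/24344 - 3/102986) = 1/(-45228147/73737976) = -73737976/45228147 ≈ -1.6304)
Y + p(86) = -73737976/45228147 + 137 = 6122518163/45228147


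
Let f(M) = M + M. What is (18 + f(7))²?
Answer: 1024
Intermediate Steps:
f(M) = 2*M
(18 + f(7))² = (18 + 2*7)² = (18 + 14)² = 32² = 1024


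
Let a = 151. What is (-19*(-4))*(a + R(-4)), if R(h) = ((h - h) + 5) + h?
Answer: 11552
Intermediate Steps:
R(h) = 5 + h (R(h) = (0 + 5) + h = 5 + h)
(-19*(-4))*(a + R(-4)) = (-19*(-4))*(151 + (5 - 4)) = 76*(151 + 1) = 76*152 = 11552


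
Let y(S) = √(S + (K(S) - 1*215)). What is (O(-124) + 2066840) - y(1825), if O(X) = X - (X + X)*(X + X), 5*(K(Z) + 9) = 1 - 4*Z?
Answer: 2005212 - √3530/5 ≈ 2.0052e+6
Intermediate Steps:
K(Z) = -44/5 - 4*Z/5 (K(Z) = -9 + (1 - 4*Z)/5 = -9 + (⅕ - 4*Z/5) = -44/5 - 4*Z/5)
O(X) = X - 4*X² (O(X) = X - 2*X*2*X = X - 4*X²)
y(S) = √(-1119/5 + S/5) (y(S) = √(S + ((-44/5 - 4*S/5) - 1*215)) = √(S + ((-44/5 - 4*S/5) - 215)) = √(S + (-1119/5 - 4*S/5)) = √(-1119/5 + S/5))
(O(-124) + 2066840) - y(1825) = (-124*(1 - 4*(-124)) + 2066840) - √(-5595 + 5*1825)/5 = (-124*(1 + 496) + 2066840) - √(-5595 + 9125)/5 = (-124*497 + 2066840) - √3530/5 = (-61628 + 2066840) - √3530/5 = 2005212 - √3530/5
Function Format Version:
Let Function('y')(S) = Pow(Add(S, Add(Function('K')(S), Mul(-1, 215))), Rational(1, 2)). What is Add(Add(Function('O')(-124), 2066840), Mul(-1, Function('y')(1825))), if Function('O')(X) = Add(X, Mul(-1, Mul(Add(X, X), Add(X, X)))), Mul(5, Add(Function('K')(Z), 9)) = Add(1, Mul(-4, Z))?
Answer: Add(2005212, Mul(Rational(-1, 5), Pow(3530, Rational(1, 2)))) ≈ 2.0052e+6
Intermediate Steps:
Function('K')(Z) = Add(Rational(-44, 5), Mul(Rational(-4, 5), Z)) (Function('K')(Z) = Add(-9, Mul(Rational(1, 5), Add(1, Mul(-4, Z)))) = Add(-9, Add(Rational(1, 5), Mul(Rational(-4, 5), Z))) = Add(Rational(-44, 5), Mul(Rational(-4, 5), Z)))
Function('O')(X) = Add(X, Mul(-4, Pow(X, 2))) (Function('O')(X) = Add(X, Mul(-1, Mul(Mul(2, X), Mul(2, X)))) = Add(X, Mul(-1, Mul(4, Pow(X, 2)))) = Add(X, Mul(-4, Pow(X, 2))))
Function('y')(S) = Pow(Add(Rational(-1119, 5), Mul(Rational(1, 5), S)), Rational(1, 2)) (Function('y')(S) = Pow(Add(S, Add(Add(Rational(-44, 5), Mul(Rational(-4, 5), S)), Mul(-1, 215))), Rational(1, 2)) = Pow(Add(S, Add(Add(Rational(-44, 5), Mul(Rational(-4, 5), S)), -215)), Rational(1, 2)) = Pow(Add(S, Add(Rational(-1119, 5), Mul(Rational(-4, 5), S))), Rational(1, 2)) = Pow(Add(Rational(-1119, 5), Mul(Rational(1, 5), S)), Rational(1, 2)))
Add(Add(Function('O')(-124), 2066840), Mul(-1, Function('y')(1825))) = Add(Add(Mul(-124, Add(1, Mul(-4, -124))), 2066840), Mul(-1, Mul(Rational(1, 5), Pow(Add(-5595, Mul(5, 1825)), Rational(1, 2))))) = Add(Add(Mul(-124, Add(1, 496)), 2066840), Mul(-1, Mul(Rational(1, 5), Pow(Add(-5595, 9125), Rational(1, 2))))) = Add(Add(Mul(-124, 497), 2066840), Mul(-1, Mul(Rational(1, 5), Pow(3530, Rational(1, 2))))) = Add(Add(-61628, 2066840), Mul(Rational(-1, 5), Pow(3530, Rational(1, 2)))) = Add(2005212, Mul(Rational(-1, 5), Pow(3530, Rational(1, 2))))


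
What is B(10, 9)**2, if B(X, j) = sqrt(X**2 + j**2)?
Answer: 181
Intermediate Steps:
B(10, 9)**2 = (sqrt(10**2 + 9**2))**2 = (sqrt(100 + 81))**2 = (sqrt(181))**2 = 181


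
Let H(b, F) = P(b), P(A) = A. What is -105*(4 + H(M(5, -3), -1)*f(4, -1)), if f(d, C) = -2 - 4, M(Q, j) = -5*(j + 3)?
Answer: -420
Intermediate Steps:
M(Q, j) = -15 - 5*j (M(Q, j) = -5*(3 + j) = -15 - 5*j)
f(d, C) = -6
H(b, F) = b
-105*(4 + H(M(5, -3), -1)*f(4, -1)) = -105*(4 + (-15 - 5*(-3))*(-6)) = -105*(4 + (-15 + 15)*(-6)) = -105*(4 + 0*(-6)) = -105*(4 + 0) = -105*4 = -420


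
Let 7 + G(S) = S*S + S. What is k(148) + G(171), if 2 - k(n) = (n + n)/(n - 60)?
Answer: 323440/11 ≈ 29404.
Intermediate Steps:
k(n) = 2 - 2*n/(-60 + n) (k(n) = 2 - (n + n)/(n - 60) = 2 - 2*n/(-60 + n))
G(S) = -7 + S + S**2 (G(S) = -7 + (S*S + S) = -7 + (S**2 + S) = -7 + (S + S**2) = -7 + S + S**2)
k(148) + G(171) = -120/(-60 + 148) + (-7 + 171 + 171**2) = -120/88 + (-7 + 171 + 29241) = -120*1/88 + 29405 = -15/11 + 29405 = 323440/11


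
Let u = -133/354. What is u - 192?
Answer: -68101/354 ≈ -192.38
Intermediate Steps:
u = -133/354 (u = -133*1/354 = -133/354 ≈ -0.37571)
u - 192 = -133/354 - 192 = -68101/354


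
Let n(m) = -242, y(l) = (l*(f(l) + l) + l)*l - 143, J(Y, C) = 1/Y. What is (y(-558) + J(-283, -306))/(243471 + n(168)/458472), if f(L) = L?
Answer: -4504459609719720/3158977200781 ≈ -1425.9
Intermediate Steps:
y(l) = -143 + l*(l + 2*l²) (y(l) = (l*(l + l) + l)*l - 143 = (l*(2*l) + l)*l - 143 = (2*l² + l)*l - 143 = (l + 2*l²)*l - 143 = l*(l + 2*l²) - 143 = -143 + l*(l + 2*l²))
(y(-558) + J(-283, -306))/(243471 + n(168)/458472) = ((-143 + (-558)² + 2*(-558)³) + 1/(-283))/(243471 - 242/458472) = ((-143 + 311364 + 2*(-173741112)) - 1/283)/(243471 - 242*1/458472) = ((-143 + 311364 - 347482224) - 1/283)/(243471 - 121/229236) = (-347171003 - 1/283)/(55812318035/229236) = -98249393850/283*229236/55812318035 = -4504459609719720/3158977200781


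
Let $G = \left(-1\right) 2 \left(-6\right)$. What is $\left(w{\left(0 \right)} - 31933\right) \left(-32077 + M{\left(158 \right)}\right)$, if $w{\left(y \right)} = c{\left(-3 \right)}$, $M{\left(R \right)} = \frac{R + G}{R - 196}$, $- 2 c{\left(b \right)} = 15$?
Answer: $\frac{19469267894}{19} \approx 1.0247 \cdot 10^{9}$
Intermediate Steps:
$c{\left(b \right)} = - \frac{15}{2}$ ($c{\left(b \right)} = \left(- \frac{1}{2}\right) 15 = - \frac{15}{2}$)
$G = 12$ ($G = \left(-2\right) \left(-6\right) = 12$)
$M{\left(R \right)} = \frac{12 + R}{-196 + R}$ ($M{\left(R \right)} = \frac{R + 12}{R - 196} = \frac{12 + R}{-196 + R}$)
$w{\left(y \right)} = - \frac{15}{2}$
$\left(w{\left(0 \right)} - 31933\right) \left(-32077 + M{\left(158 \right)}\right) = \left(- \frac{15}{2} - 31933\right) \left(-32077 + \frac{12 + 158}{-196 + 158}\right) = - \frac{63881 \left(-32077 + \frac{1}{-38} \cdot 170\right)}{2} = - \frac{63881 \left(-32077 - \frac{85}{19}\right)}{2} = \left(- \frac{63881}{2}\right) \left(- \frac{609548}{19}\right) = \frac{19469267894}{19}$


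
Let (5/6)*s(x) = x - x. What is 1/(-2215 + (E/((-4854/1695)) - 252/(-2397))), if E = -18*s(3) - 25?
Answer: -1292782/2852090343 ≈ -0.00045328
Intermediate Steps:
s(x) = 0 (s(x) = 6*(x - x)/5 = (6/5)*0 = 0)
E = -25 (E = -18*0 - 25 = 0 - 25 = -25)
1/(-2215 + (E/((-4854/1695)) - 252/(-2397))) = 1/(-2215 + (-25/((-4854/1695)) - 252/(-2397))) = 1/(-2215 + (-25/((-4854*1/1695)) - 252*(-1/2397))) = 1/(-2215 + (-25/(-1618/565) + 84/799)) = 1/(-2215 + (-25*(-565/1618) + 84/799)) = 1/(-2215 + (14125/1618 + 84/799)) = 1/(-2215 + 11421787/1292782) = 1/(-2852090343/1292782) = -1292782/2852090343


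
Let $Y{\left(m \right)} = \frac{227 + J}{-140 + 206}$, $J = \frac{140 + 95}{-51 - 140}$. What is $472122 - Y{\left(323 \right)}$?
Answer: $\frac{991921135}{2101} \approx 4.7212 \cdot 10^{5}$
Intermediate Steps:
$J = - \frac{235}{191}$ ($J = \frac{235}{-191} = 235 \left(- \frac{1}{191}\right) = - \frac{235}{191} \approx -1.2304$)
$Y{\left(m \right)} = \frac{7187}{2101}$ ($Y{\left(m \right)} = \frac{227 - \frac{235}{191}}{-140 + 206} = \frac{43122}{191 \cdot 66} = \frac{43122}{191} \cdot \frac{1}{66} = \frac{7187}{2101}$)
$472122 - Y{\left(323 \right)} = 472122 - \frac{7187}{2101} = \frac{991921135}{2101}$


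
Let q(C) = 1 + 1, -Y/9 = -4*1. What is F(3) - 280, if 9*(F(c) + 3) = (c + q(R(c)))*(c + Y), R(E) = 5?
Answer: -784/3 ≈ -261.33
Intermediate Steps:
Y = 36 (Y = -(-36) = -9*(-4) = 36)
q(C) = 2
F(c) = -3 + (2 + c)*(36 + c)/9 (F(c) = -3 + ((c + 2)*(c + 36))/9 = -3 + ((2 + c)*(36 + c))/9 = -3 + (2 + c)*(36 + c)/9)
F(3) - 280 = (5 + (⅑)*3² + (38/9)*3) - 280 = (5 + (⅑)*9 + 38/3) - 280 = (5 + 1 + 38/3) - 280 = 56/3 - 280 = -784/3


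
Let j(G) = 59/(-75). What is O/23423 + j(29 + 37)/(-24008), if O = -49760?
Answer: -89596474043/42175453800 ≈ -2.1244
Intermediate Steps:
j(G) = -59/75 (j(G) = 59*(-1/75) = -59/75)
O/23423 + j(29 + 37)/(-24008) = -49760/23423 - 59/75/(-24008) = -49760*1/23423 - 59/75*(-1/24008) = -49760/23423 + 59/1800600 = -89596474043/42175453800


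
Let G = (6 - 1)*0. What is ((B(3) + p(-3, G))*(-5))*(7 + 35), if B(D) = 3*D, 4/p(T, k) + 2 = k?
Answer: -1470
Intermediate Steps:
G = 0 (G = 5*0 = 0)
p(T, k) = 4/(-2 + k)
((B(3) + p(-3, G))*(-5))*(7 + 35) = ((3*3 + 4/(-2 + 0))*(-5))*(7 + 35) = ((9 + 4/(-2))*(-5))*42 = ((9 + 4*(-½))*(-5))*42 = ((9 - 2)*(-5))*42 = (7*(-5))*42 = -35*42 = -1470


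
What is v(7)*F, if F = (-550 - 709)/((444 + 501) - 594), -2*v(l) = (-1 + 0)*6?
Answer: -1259/117 ≈ -10.761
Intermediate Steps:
v(l) = 3 (v(l) = -(-1 + 0)*6/2 = -(-1)*6/2 = -½*(-6) = 3)
F = -1259/351 (F = -1259/(945 - 594) = -1259/351 ≈ -3.5869)
v(7)*F = 3*(-1259/351) = -1259/117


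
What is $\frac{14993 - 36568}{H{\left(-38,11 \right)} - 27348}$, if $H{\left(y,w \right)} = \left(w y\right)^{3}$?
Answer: $\frac{4315}{14612396} \approx 0.0002953$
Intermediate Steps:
$H{\left(y,w \right)} = w^{3} y^{3}$
$\frac{14993 - 36568}{H{\left(-38,11 \right)} - 27348} = \frac{14993 - 36568}{11^{3} \left(-38\right)^{3} - 27348} = - \frac{21575}{1331 \left(-54872\right) - 27348} = - \frac{21575}{-73034632 - 27348} = - \frac{21575}{-73061980} = \left(-21575\right) \left(- \frac{1}{73061980}\right) = \frac{4315}{14612396}$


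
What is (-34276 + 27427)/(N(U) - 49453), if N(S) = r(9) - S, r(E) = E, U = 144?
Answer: 6849/49588 ≈ 0.13812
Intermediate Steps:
N(S) = 9 - S
(-34276 + 27427)/(N(U) - 49453) = (-34276 + 27427)/((9 - 1*144) - 49453) = -6849/((9 - 144) - 49453) = -6849/(-135 - 49453) = -6849/(-49588) = -6849*(-1/49588) = 6849/49588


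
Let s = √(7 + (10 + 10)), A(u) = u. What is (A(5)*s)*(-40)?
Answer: -600*√3 ≈ -1039.2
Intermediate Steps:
s = 3*√3 (s = √(7 + 20) = √27 = 3*√3 ≈ 5.1962)
(A(5)*s)*(-40) = (5*(3*√3))*(-40) = (15*√3)*(-40) = -600*√3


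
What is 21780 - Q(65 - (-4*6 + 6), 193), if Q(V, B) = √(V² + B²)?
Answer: 21780 - √44138 ≈ 21570.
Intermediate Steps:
Q(V, B) = √(B² + V²)
21780 - Q(65 - (-4*6 + 6), 193) = 21780 - √(193² + (65 - (-4*6 + 6))²) = 21780 - √(37249 + (65 - (-24 + 6))²) = 21780 - √(37249 + (65 - 1*(-18))²) = 21780 - √(37249 + (65 + 18)²) = 21780 - √(37249 + 83²) = 21780 - √(37249 + 6889) = 21780 - √44138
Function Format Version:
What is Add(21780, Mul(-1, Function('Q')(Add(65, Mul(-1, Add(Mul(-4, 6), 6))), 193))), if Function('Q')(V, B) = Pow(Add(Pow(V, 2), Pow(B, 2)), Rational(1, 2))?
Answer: Add(21780, Mul(-1, Pow(44138, Rational(1, 2)))) ≈ 21570.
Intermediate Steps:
Function('Q')(V, B) = Pow(Add(Pow(B, 2), Pow(V, 2)), Rational(1, 2))
Add(21780, Mul(-1, Function('Q')(Add(65, Mul(-1, Add(Mul(-4, 6), 6))), 193))) = Add(21780, Mul(-1, Pow(Add(Pow(193, 2), Pow(Add(65, Mul(-1, Add(Mul(-4, 6), 6))), 2)), Rational(1, 2)))) = Add(21780, Mul(-1, Pow(Add(37249, Pow(Add(65, Mul(-1, Add(-24, 6))), 2)), Rational(1, 2)))) = Add(21780, Mul(-1, Pow(Add(37249, Pow(Add(65, Mul(-1, -18)), 2)), Rational(1, 2)))) = Add(21780, Mul(-1, Pow(Add(37249, Pow(Add(65, 18), 2)), Rational(1, 2)))) = Add(21780, Mul(-1, Pow(Add(37249, Pow(83, 2)), Rational(1, 2)))) = Add(21780, Mul(-1, Pow(Add(37249, 6889), Rational(1, 2)))) = Add(21780, Mul(-1, Pow(44138, Rational(1, 2))))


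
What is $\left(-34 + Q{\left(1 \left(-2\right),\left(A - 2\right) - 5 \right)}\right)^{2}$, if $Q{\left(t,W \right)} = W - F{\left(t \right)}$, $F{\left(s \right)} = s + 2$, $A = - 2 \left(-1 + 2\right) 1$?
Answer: $1849$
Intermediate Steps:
$A = -2$ ($A = \left(-2\right) 1 \cdot 1 = \left(-2\right) 1 = -2$)
$F{\left(s \right)} = 2 + s$
$Q{\left(t,W \right)} = -2 + W - t$ ($Q{\left(t,W \right)} = W - \left(2 + t\right) = -2 + W - t$)
$\left(-34 + Q{\left(1 \left(-2\right),\left(A - 2\right) - 5 \right)}\right)^{2} = \left(-34 - \left(11 - 2\right)\right)^{2} = \left(-34 - 9\right)^{2} = \left(-43\right)^{2} = 1849$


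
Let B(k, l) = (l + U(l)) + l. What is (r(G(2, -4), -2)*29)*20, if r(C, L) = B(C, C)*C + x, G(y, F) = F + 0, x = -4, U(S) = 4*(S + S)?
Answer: 90480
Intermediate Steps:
U(S) = 8*S (U(S) = 4*(2*S) = 8*S)
B(k, l) = 10*l (B(k, l) = (l + 8*l) + l = 9*l + l = 10*l)
G(y, F) = F
r(C, L) = -4 + 10*C² (r(C, L) = (10*C)*C - 4 = 10*C² - 4 = -4 + 10*C²)
(r(G(2, -4), -2)*29)*20 = ((-4 + 10*(-4)²)*29)*20 = ((-4 + 10*16)*29)*20 = ((-4 + 160)*29)*20 = (156*29)*20 = 4524*20 = 90480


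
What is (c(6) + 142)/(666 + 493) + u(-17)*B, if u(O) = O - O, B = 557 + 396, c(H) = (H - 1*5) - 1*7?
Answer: 136/1159 ≈ 0.11734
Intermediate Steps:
c(H) = -12 + H (c(H) = (H - 5) - 7 = (-5 + H) - 7 = -12 + H)
B = 953
u(O) = 0
(c(6) + 142)/(666 + 493) + u(-17)*B = ((-12 + 6) + 142)/(666 + 493) + 0*953 = (-6 + 142)/1159 + 0 = 136*(1/1159) + 0 = 136/1159 + 0 = 136/1159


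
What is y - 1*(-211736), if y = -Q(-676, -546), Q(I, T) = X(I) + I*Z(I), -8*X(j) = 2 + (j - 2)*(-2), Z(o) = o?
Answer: -980281/4 ≈ -2.4507e+5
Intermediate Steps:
X(j) = -¾ + j/4 (X(j) = -(2 + (j - 2)*(-2))/8 = -(2 + (-2 + j)*(-2))/8 = -(2 + (4 - 2*j))/8 = -(6 - 2*j)/8 = -¾ + j/4)
Q(I, T) = -¾ + I² + I/4 (Q(I, T) = (-¾ + I/4) + I*I = (-¾ + I/4) + I² = -¾ + I² + I/4)
y = -1827225/4 (y = -(-¾ + (-676)² + (¼)*(-676)) = -(-¾ + 456976 - 169) = -1*1827225/4 = -1827225/4 ≈ -4.5681e+5)
y - 1*(-211736) = -1827225/4 - 1*(-211736) = -1827225/4 + 211736 = -980281/4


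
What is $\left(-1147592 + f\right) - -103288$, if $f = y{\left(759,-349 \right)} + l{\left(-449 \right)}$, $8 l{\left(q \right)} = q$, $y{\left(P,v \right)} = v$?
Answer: $- \frac{8357673}{8} \approx -1.0447 \cdot 10^{6}$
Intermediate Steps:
$l{\left(q \right)} = \frac{q}{8}$
$f = - \frac{3241}{8}$ ($f = -349 + \frac{1}{8} \left(-449\right) = -349 - \frac{449}{8} = - \frac{3241}{8} \approx -405.13$)
$\left(-1147592 + f\right) - -103288 = \left(-1147592 - \frac{3241}{8}\right) - -103288 = - \frac{9183977}{8} + 103288 = - \frac{8357673}{8}$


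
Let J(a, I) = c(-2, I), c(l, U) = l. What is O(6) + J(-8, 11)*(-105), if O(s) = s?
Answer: 216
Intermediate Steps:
J(a, I) = -2
O(6) + J(-8, 11)*(-105) = 6 - 2*(-105) = 6 + 210 = 216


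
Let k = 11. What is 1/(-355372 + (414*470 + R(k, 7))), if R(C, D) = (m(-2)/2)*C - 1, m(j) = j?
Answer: -1/160804 ≈ -6.2188e-6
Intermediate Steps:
R(C, D) = -1 - C (R(C, D) = (-2/2)*C - 1 = (-2*½)*C - 1 = -C - 1 = -1 - C)
1/(-355372 + (414*470 + R(k, 7))) = 1/(-355372 + (414*470 + (-1 - 1*11))) = 1/(-355372 + (194580 + (-1 - 11))) = 1/(-355372 + (194580 - 12)) = 1/(-355372 + 194568) = 1/(-160804) = -1/160804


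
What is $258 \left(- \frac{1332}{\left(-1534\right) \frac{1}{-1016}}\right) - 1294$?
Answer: $- \frac{175569746}{767} \approx -2.289 \cdot 10^{5}$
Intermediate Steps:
$258 \left(- \frac{1332}{\left(-1534\right) \frac{1}{-1016}}\right) - 1294 = 258 \left(- \frac{1332}{\left(-1534\right) \left(- \frac{1}{1016}\right)}\right) - 1294 = 258 \left(- \frac{1332}{\frac{767}{508}}\right) - 1294 = 258 \left(\left(-1332\right) \frac{508}{767}\right) - 1294 = 258 \left(- \frac{676656}{767}\right) - 1294 = - \frac{174577248}{767} - 1294 = - \frac{175569746}{767}$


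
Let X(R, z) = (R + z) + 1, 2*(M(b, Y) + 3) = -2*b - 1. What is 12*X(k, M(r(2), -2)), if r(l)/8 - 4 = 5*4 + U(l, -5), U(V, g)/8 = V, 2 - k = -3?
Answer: -3810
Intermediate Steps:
k = 5 (k = 2 - 1*(-3) = 2 + 3 = 5)
U(V, g) = 8*V
r(l) = 192 + 64*l (r(l) = 32 + 8*(5*4 + 8*l) = 32 + 8*(20 + 8*l) = 32 + (160 + 64*l) = 192 + 64*l)
M(b, Y) = -7/2 - b (M(b, Y) = -3 + (-2*b - 1)/2 = -3 + (-1 - 2*b)/2 = -3 + (-½ - b) = -7/2 - b)
X(R, z) = 1 + R + z
12*X(k, M(r(2), -2)) = 12*(1 + 5 + (-7/2 - (192 + 64*2))) = 12*(1 + 5 + (-7/2 - (192 + 128))) = 12*(1 + 5 + (-7/2 - 1*320)) = 12*(1 + 5 + (-7/2 - 320)) = 12*(1 + 5 - 647/2) = 12*(-635/2) = -3810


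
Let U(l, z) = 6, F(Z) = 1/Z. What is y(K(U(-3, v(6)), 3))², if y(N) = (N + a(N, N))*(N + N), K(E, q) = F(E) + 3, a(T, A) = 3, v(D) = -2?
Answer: 494209/324 ≈ 1525.3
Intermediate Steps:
K(E, q) = 3 + 1/E (K(E, q) = 1/E + 3 = 3 + 1/E)
y(N) = 2*N*(3 + N) (y(N) = (N + 3)*(N + N) = (3 + N)*(2*N) = 2*N*(3 + N))
y(K(U(-3, v(6)), 3))² = (2*(3 + 1/6)*(3 + (3 + 1/6)))² = (2*(3 + ⅙)*(3 + (3 + ⅙)))² = (2*(19/6)*(3 + 19/6))² = (2*(19/6)*(37/6))² = (703/18)² = 494209/324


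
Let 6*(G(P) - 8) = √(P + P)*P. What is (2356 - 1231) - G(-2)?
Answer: 1117 + 2*I/3 ≈ 1117.0 + 0.66667*I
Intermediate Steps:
G(P) = 8 + √2*P^(3/2)/6 (G(P) = 8 + (√(P + P)*P)/6 = 8 + (√(2*P)*P)/6 = 8 + ((√2*√P)*P)/6 = 8 + (√2*P^(3/2))/6 = 8 + √2*P^(3/2)/6)
(2356 - 1231) - G(-2) = (2356 - 1231) - (8 + √2*(-2)^(3/2)/6) = 1125 - (8 + √2*(-2*I*√2)/6) = 1125 - (8 - 2*I/3) = 1125 + (-8 + 2*I/3) = 1117 + 2*I/3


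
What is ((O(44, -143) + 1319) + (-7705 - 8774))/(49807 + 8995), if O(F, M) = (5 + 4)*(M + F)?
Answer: -16051/58802 ≈ -0.27297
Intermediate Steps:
O(F, M) = 9*F + 9*M (O(F, M) = 9*(F + M) = 9*F + 9*M)
((O(44, -143) + 1319) + (-7705 - 8774))/(49807 + 8995) = (((9*44 + 9*(-143)) + 1319) + (-7705 - 8774))/(49807 + 8995) = (((396 - 1287) + 1319) - 16479)/58802 = ((-891 + 1319) - 16479)*(1/58802) = (428 - 16479)*(1/58802) = -16051*1/58802 = -16051/58802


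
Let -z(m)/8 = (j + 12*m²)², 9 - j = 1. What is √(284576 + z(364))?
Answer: 12*I*√140442931446 ≈ 4.4971e+6*I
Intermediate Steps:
j = 8 (j = 9 - 1*1 = 9 - 1 = 8)
z(m) = -8*(8 + 12*m²)²
√(284576 + z(364)) = √(284576 - 128*(2 + 3*364²)²) = √(284576 - 128*(2 + 3*132496)²) = √(284576 - 128*(2 + 397488)²) = √(284576 - 128*397490²) = √(284576 - 128*157998300100) = √(284576 - 20223782412800) = √(-20223782128224) = 12*I*√140442931446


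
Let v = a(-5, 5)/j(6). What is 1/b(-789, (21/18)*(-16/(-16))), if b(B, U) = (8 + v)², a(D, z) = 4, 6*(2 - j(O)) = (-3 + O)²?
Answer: 1/256 ≈ 0.0039063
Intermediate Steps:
j(O) = 2 - (-3 + O)²/6
v = 8 (v = 4/(2 - (-3 + 6)²/6) = 4/(2 - ⅙*3²) = 4/(2 - ⅙*9) = 4/(2 - 3/2) = 4/(½) = 4*2 = 8)
b(B, U) = 256 (b(B, U) = (8 + 8)² = 16² = 256)
1/b(-789, (21/18)*(-16/(-16))) = 1/256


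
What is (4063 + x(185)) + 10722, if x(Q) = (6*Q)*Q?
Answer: 220135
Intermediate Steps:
x(Q) = 6*Q²
(4063 + x(185)) + 10722 = (4063 + 6*185²) + 10722 = (4063 + 6*34225) + 10722 = (4063 + 205350) + 10722 = 209413 + 10722 = 220135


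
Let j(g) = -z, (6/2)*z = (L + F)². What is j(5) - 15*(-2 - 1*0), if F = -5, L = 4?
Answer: 89/3 ≈ 29.667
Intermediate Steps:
z = ⅓ (z = (4 - 5)²/3 = (⅓)*(-1)² = (⅓)*1 = ⅓ ≈ 0.33333)
j(g) = -⅓ (j(g) = -1*⅓ = -⅓)
j(5) - 15*(-2 - 1*0) = -⅓ - 15*(-2 - 1*0) = -⅓ - 15*(-2 + 0) = -⅓ - 15*(-2) = -⅓ + 30 = 89/3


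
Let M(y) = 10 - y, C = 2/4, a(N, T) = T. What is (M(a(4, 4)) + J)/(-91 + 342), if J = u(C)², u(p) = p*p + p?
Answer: 105/4016 ≈ 0.026145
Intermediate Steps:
C = ½ (C = 2*(¼) = ½ ≈ 0.50000)
u(p) = p + p² (u(p) = p² + p = p + p²)
J = 9/16 (J = ((1 + ½)/2)² = ((½)*(3/2))² = (¾)² = 9/16 ≈ 0.56250)
(M(a(4, 4)) + J)/(-91 + 342) = ((10 - 1*4) + 9/16)/(-91 + 342) = ((10 - 4) + 9/16)/251 = (6 + 9/16)*(1/251) = (105/16)*(1/251) = 105/4016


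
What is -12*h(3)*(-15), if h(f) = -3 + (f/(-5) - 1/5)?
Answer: -684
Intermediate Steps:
h(f) = -16/5 - f/5 (h(f) = -3 + (f*(-⅕) - 1*⅕) = -3 + (-f/5 - ⅕) = -3 + (-⅕ - f/5) = -16/5 - f/5)
-12*h(3)*(-15) = -12*(-16/5 - ⅕*3)*(-15) = -12*(-16/5 - ⅗)*(-15) = -12*(-19/5)*(-15) = (228/5)*(-15) = -684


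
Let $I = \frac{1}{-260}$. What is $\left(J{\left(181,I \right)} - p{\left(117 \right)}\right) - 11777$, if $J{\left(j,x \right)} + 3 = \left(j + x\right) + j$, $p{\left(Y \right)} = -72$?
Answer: $- \frac{2949961}{260} \approx -11346.0$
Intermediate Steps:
$I = - \frac{1}{260} \approx -0.0038462$
$J{\left(j,x \right)} = -3 + x + 2 j$ ($J{\left(j,x \right)} = -3 + \left(\left(j + x\right) + j\right) = -3 + \left(x + 2 j\right) = -3 + x + 2 j$)
$\left(J{\left(181,I \right)} - p{\left(117 \right)}\right) - 11777 = \left(\left(-3 - \frac{1}{260} + 2 \cdot 181\right) - -72\right) - 11777 = \left(\left(-3 - \frac{1}{260} + 362\right) + 72\right) - 11777 = \left(\frac{93339}{260} + 72\right) - 11777 = \frac{112059}{260} - 11777 = - \frac{2949961}{260}$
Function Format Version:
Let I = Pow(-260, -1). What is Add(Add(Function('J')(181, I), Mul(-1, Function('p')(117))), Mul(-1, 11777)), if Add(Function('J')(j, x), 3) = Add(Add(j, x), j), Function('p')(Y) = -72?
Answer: Rational(-2949961, 260) ≈ -11346.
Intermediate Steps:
I = Rational(-1, 260) ≈ -0.0038462
Function('J')(j, x) = Add(-3, x, Mul(2, j)) (Function('J')(j, x) = Add(-3, Add(Add(j, x), j)) = Add(-3, Add(x, Mul(2, j))) = Add(-3, x, Mul(2, j)))
Add(Add(Function('J')(181, I), Mul(-1, Function('p')(117))), Mul(-1, 11777)) = Add(Add(Add(-3, Rational(-1, 260), Mul(2, 181)), Mul(-1, -72)), Mul(-1, 11777)) = Add(Add(Add(-3, Rational(-1, 260), 362), 72), -11777) = Add(Add(Rational(93339, 260), 72), -11777) = Add(Rational(112059, 260), -11777) = Rational(-2949961, 260)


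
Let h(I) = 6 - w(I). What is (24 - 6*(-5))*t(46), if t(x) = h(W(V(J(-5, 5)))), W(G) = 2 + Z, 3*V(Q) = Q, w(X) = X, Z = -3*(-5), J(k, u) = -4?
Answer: -594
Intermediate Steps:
Z = 15
V(Q) = Q/3
W(G) = 17 (W(G) = 2 + 15 = 17)
h(I) = 6 - I
t(x) = -11 (t(x) = 6 - 1*17 = 6 - 17 = -11)
(24 - 6*(-5))*t(46) = (24 - 6*(-5))*(-11) = (24 + 30)*(-11) = 54*(-11) = -594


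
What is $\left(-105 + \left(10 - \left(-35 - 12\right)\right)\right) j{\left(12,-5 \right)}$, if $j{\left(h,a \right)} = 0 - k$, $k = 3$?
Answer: $144$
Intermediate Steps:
$j{\left(h,a \right)} = -3$ ($j{\left(h,a \right)} = 0 - 3 = -3$)
$\left(-105 + \left(10 - \left(-35 - 12\right)\right)\right) j{\left(12,-5 \right)} = \left(-105 + \left(10 - \left(-35 - 12\right)\right)\right) \left(-3\right) = \left(-105 + \left(10 - -47\right)\right) \left(-3\right) = \left(-105 + \left(10 + 47\right)\right) \left(-3\right) = \left(-105 + 57\right) \left(-3\right) = \left(-48\right) \left(-3\right) = 144$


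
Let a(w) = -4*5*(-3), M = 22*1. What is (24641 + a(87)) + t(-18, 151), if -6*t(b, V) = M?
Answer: 74092/3 ≈ 24697.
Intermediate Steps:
M = 22
t(b, V) = -11/3 (t(b, V) = -1/6*22 = -11/3)
a(w) = 60 (a(w) = -20*(-3) = 60)
(24641 + a(87)) + t(-18, 151) = (24641 + 60) - 11/3 = 24701 - 11/3 = 74092/3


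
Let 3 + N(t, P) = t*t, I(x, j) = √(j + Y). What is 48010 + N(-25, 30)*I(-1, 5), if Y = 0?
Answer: 48010 + 622*√5 ≈ 49401.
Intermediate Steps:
I(x, j) = √j (I(x, j) = √(j + 0) = √j)
N(t, P) = -3 + t² (N(t, P) = -3 + t*t = -3 + t²)
48010 + N(-25, 30)*I(-1, 5) = 48010 + (-3 + (-25)²)*√5 = 48010 + (-3 + 625)*√5 = 48010 + 622*√5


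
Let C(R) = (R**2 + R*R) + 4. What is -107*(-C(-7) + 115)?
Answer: -1391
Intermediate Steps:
C(R) = 4 + 2*R**2 (C(R) = (R**2 + R**2) + 4 = 2*R**2 + 4 = 4 + 2*R**2)
-107*(-C(-7) + 115) = -107*(-(4 + 2*(-7)**2) + 115) = -107*(-(4 + 2*49) + 115) = -107*(-(4 + 98) + 115) = -107*(-1*102 + 115) = -107*(-102 + 115) = -107*13 = -1391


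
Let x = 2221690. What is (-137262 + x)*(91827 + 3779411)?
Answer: 8069316881864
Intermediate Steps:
(-137262 + x)*(91827 + 3779411) = (-137262 + 2221690)*(91827 + 3779411) = 2084428*3871238 = 8069316881864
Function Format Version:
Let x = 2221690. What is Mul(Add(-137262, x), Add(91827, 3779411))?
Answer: 8069316881864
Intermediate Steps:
Mul(Add(-137262, x), Add(91827, 3779411)) = Mul(Add(-137262, 2221690), Add(91827, 3779411)) = Mul(2084428, 3871238) = 8069316881864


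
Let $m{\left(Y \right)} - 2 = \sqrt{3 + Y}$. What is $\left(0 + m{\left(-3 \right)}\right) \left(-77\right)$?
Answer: $-154$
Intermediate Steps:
$m{\left(Y \right)} = 2 + \sqrt{3 + Y}$
$\left(0 + m{\left(-3 \right)}\right) \left(-77\right) = \left(0 + \left(2 + \sqrt{3 - 3}\right)\right) \left(-77\right) = \left(0 + \left(2 + \sqrt{0}\right)\right) \left(-77\right) = \left(0 + \left(2 + 0\right)\right) \left(-77\right) = \left(0 + 2\right) \left(-77\right) = 2 \left(-77\right) = -154$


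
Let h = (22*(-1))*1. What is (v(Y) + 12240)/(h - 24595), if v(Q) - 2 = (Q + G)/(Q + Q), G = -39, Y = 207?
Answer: -844726/1698573 ≈ -0.49731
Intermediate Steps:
v(Q) = 2 + (-39 + Q)/(2*Q) (v(Q) = 2 + (Q - 39)/(Q + Q) = 2 + (-39 + Q)/((2*Q)) = 2 + (-39 + Q)*(1/(2*Q)) = 2 + (-39 + Q)/(2*Q))
h = -22 (h = -22*1 = -22)
(v(Y) + 12240)/(h - 24595) = ((½)*(-39 + 5*207)/207 + 12240)/(-22 - 24595) = ((½)*(1/207)*(-39 + 1035) + 12240)/(-24617) = ((½)*(1/207)*996 + 12240)*(-1/24617) = (166/69 + 12240)*(-1/24617) = (844726/69)*(-1/24617) = -844726/1698573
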